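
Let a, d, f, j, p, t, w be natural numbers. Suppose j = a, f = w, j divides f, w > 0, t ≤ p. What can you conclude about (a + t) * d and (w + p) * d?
(a + t) * d ≤ (w + p) * d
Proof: f = w and j divides f, so j divides w. w > 0, so j ≤ w. j = a, so a ≤ w. t ≤ p, so a + t ≤ w + p. By multiplying by a non-negative, (a + t) * d ≤ (w + p) * d.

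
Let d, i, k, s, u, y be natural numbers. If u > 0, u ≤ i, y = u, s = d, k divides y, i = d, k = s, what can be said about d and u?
d = u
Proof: Because k = s and k divides y, s divides y. y = u, so s divides u. s = d, so d divides u. u > 0, so d ≤ u. Since i = d and u ≤ i, u ≤ d. d ≤ u, so d = u.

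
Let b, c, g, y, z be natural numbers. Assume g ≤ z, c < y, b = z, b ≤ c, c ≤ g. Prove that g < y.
b = z and b ≤ c, so z ≤ c. Since g ≤ z, g ≤ c. Since c ≤ g, c = g. c < y, so g < y.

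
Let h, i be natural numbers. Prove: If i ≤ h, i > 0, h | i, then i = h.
h | i and i > 0, therefore h ≤ i. Since i ≤ h, i = h.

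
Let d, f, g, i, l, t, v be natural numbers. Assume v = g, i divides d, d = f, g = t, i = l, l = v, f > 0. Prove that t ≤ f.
Since v = g and g = t, v = t. i = l and l = v, thus i = v. Since i divides d, v divides d. Since d = f, v divides f. Since v = t, t divides f. f > 0, so t ≤ f.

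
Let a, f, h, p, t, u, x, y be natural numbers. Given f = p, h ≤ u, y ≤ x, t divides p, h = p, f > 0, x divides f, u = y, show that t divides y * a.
Because h = p and h ≤ u, p ≤ u. Since u = y, p ≤ y. x divides f and f > 0, hence x ≤ f. From y ≤ x, y ≤ f. Because f = p, y ≤ p. Since p ≤ y, p = y. Because t divides p, t divides y. Then t divides y * a.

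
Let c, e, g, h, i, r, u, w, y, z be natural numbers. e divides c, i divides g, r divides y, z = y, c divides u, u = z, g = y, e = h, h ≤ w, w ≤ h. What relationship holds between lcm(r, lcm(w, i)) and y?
lcm(r, lcm(w, i)) divides y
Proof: u = z and z = y, therefore u = y. From h ≤ w and w ≤ h, h = w. e = h and e divides c, hence h divides c. c divides u, so h divides u. Since h = w, w divides u. Because u = y, w divides y. g = y and i divides g, thus i divides y. w divides y, so lcm(w, i) divides y. r divides y, so lcm(r, lcm(w, i)) divides y.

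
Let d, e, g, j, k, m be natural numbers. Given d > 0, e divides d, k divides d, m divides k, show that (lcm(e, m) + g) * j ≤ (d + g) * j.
m divides k and k divides d, therefore m divides d. Because e divides d, lcm(e, m) divides d. Since d > 0, lcm(e, m) ≤ d. Then lcm(e, m) + g ≤ d + g. By multiplying by a non-negative, (lcm(e, m) + g) * j ≤ (d + g) * j.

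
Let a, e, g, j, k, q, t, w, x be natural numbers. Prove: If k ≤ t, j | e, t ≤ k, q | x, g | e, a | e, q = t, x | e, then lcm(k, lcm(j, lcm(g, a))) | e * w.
t ≤ k and k ≤ t, therefore t = k. Since q = t, q = k. Since q | x, k | x. Since x | e, k | e. g | e and a | e, therefore lcm(g, a) | e. j | e, so lcm(j, lcm(g, a)) | e. From k | e, lcm(k, lcm(j, lcm(g, a))) | e. Then lcm(k, lcm(j, lcm(g, a))) | e * w.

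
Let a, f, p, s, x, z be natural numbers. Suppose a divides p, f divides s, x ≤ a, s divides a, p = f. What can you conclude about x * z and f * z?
x * z ≤ f * z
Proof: p = f and a divides p, so a divides f. Because f divides s and s divides a, f divides a. Since a divides f, a = f. Since x ≤ a, x ≤ f. By multiplying by a non-negative, x * z ≤ f * z.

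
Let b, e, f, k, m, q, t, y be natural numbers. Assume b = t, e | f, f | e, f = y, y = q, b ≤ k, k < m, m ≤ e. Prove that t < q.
e | f and f | e, thus e = f. Since f = y, e = y. y = q, so e = q. From k < m and m ≤ e, k < e. b ≤ k, so b < e. e = q, so b < q. Since b = t, t < q.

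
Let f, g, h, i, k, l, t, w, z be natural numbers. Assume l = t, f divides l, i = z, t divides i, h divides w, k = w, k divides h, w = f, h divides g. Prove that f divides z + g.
Since l = t and f divides l, f divides t. From i = z and t divides i, t divides z. f divides t, so f divides z. Because k = w and k divides h, w divides h. h divides w, so h = w. Because w = f, h = f. h divides g, so f divides g. Since f divides z, f divides z + g.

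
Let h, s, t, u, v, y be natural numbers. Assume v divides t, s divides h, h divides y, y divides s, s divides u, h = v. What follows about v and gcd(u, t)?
v divides gcd(u, t)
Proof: Since h divides y and y divides s, h divides s. Since s divides h, s = h. h = v, so s = v. Since s divides u, v divides u. v divides t, so v divides gcd(u, t).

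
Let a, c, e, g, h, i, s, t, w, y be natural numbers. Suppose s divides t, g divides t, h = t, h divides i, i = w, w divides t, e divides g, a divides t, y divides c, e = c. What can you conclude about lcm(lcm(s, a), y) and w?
lcm(lcm(s, a), y) divides w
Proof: i = w and h divides i, therefore h divides w. Because h = t, t divides w. w divides t, so t = w. Because s divides t and a divides t, lcm(s, a) divides t. Since e divides g and g divides t, e divides t. Since e = c, c divides t. Since y divides c, y divides t. Since lcm(s, a) divides t, lcm(lcm(s, a), y) divides t. Since t = w, lcm(lcm(s, a), y) divides w.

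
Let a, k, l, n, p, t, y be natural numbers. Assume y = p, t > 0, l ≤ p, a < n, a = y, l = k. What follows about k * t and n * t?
k * t < n * t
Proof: Since l = k and l ≤ p, k ≤ p. Because a = y and y = p, a = p. a < n, so p < n. Since k ≤ p, k < n. Since t > 0, by multiplying by a positive, k * t < n * t.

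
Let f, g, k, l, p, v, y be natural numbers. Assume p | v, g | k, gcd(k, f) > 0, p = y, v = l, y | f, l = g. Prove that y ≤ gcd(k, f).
v = l and l = g, thus v = g. p = y and p | v, therefore y | v. v = g, so y | g. Since g | k, y | k. Since y | f, y | gcd(k, f). Since gcd(k, f) > 0, y ≤ gcd(k, f).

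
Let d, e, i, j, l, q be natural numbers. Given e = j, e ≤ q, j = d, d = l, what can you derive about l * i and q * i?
l * i ≤ q * i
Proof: e = j and j = d, therefore e = d. e ≤ q, so d ≤ q. d = l, so l ≤ q. Then l * i ≤ q * i.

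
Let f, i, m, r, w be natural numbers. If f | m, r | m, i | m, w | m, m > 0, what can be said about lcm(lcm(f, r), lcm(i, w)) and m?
lcm(lcm(f, r), lcm(i, w)) ≤ m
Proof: f | m and r | m, therefore lcm(f, r) | m. i | m and w | m, so lcm(i, w) | m. lcm(f, r) | m, so lcm(lcm(f, r), lcm(i, w)) | m. m > 0, so lcm(lcm(f, r), lcm(i, w)) ≤ m.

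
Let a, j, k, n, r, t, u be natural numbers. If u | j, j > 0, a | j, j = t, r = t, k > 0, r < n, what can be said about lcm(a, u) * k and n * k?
lcm(a, u) * k < n * k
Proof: a | j and u | j, hence lcm(a, u) | j. Since j > 0, lcm(a, u) ≤ j. j = t, so lcm(a, u) ≤ t. Because r = t and r < n, t < n. Because lcm(a, u) ≤ t, lcm(a, u) < n. From k > 0, lcm(a, u) * k < n * k.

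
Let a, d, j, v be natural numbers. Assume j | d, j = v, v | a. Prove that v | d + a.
j = v and j | d, so v | d. Since v | a, v | d + a.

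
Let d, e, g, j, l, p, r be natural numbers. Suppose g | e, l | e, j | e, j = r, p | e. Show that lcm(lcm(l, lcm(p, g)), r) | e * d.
p | e and g | e, so lcm(p, g) | e. From l | e, lcm(l, lcm(p, g)) | e. j = r and j | e, hence r | e. lcm(l, lcm(p, g)) | e, so lcm(lcm(l, lcm(p, g)), r) | e. Then lcm(lcm(l, lcm(p, g)), r) | e * d.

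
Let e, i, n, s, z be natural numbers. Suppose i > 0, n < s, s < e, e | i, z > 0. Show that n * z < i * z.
e | i and i > 0, so e ≤ i. Since s < e, s < i. n < s, so n < i. Since z > 0, n * z < i * z.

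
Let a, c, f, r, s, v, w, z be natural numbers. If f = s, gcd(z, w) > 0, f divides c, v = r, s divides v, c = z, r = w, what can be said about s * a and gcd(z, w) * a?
s * a ≤ gcd(z, w) * a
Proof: c = z and f divides c, therefore f divides z. Since f = s, s divides z. v = r and s divides v, so s divides r. r = w, so s divides w. s divides z, so s divides gcd(z, w). gcd(z, w) > 0, so s ≤ gcd(z, w). By multiplying by a non-negative, s * a ≤ gcd(z, w) * a.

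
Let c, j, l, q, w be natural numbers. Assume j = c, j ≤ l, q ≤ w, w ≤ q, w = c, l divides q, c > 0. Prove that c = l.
From j = c and j ≤ l, c ≤ l. Because q ≤ w and w ≤ q, q = w. w = c, so q = c. Because l divides q, l divides c. Since c > 0, l ≤ c. Since c ≤ l, c = l.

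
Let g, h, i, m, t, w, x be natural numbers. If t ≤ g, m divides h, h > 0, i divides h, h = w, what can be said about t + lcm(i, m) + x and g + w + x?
t + lcm(i, m) + x ≤ g + w + x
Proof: Since i divides h and m divides h, lcm(i, m) divides h. Since h > 0, lcm(i, m) ≤ h. Since h = w, lcm(i, m) ≤ w. Since t ≤ g, t + lcm(i, m) ≤ g + w. Then t + lcm(i, m) + x ≤ g + w + x.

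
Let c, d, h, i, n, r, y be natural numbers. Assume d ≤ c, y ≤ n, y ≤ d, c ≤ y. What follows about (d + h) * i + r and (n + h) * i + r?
(d + h) * i + r ≤ (n + h) * i + r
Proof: Because d ≤ c and c ≤ y, d ≤ y. Since y ≤ d, y = d. Since y ≤ n, d ≤ n. Then d + h ≤ n + h. Then (d + h) * i ≤ (n + h) * i. Then (d + h) * i + r ≤ (n + h) * i + r.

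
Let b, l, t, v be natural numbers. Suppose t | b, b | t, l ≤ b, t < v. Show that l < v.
b | t and t | b, therefore b = t. Since l ≤ b, l ≤ t. Since t < v, l < v.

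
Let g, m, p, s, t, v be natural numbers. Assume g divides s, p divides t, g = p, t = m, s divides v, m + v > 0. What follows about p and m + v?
p ≤ m + v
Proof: t = m and p divides t, therefore p divides m. g divides s and s divides v, therefore g divides v. Since g = p, p divides v. p divides m, so p divides m + v. From m + v > 0, p ≤ m + v.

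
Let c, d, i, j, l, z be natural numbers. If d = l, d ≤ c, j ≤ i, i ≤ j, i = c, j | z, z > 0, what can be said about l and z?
l ≤ z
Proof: Because d = l and d ≤ c, l ≤ c. j ≤ i and i ≤ j, hence j = i. Since i = c, j = c. Because j | z and z > 0, j ≤ z. j = c, so c ≤ z. Since l ≤ c, l ≤ z.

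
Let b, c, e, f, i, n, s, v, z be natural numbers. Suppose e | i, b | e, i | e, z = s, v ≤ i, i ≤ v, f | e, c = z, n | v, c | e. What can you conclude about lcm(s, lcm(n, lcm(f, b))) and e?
lcm(s, lcm(n, lcm(f, b))) | e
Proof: Because c = z and z = s, c = s. From c | e, s | e. v ≤ i and i ≤ v, therefore v = i. Since i | e and e | i, i = e. v = i, so v = e. n | v, so n | e. Since f | e and b | e, lcm(f, b) | e. Since n | e, lcm(n, lcm(f, b)) | e. s | e, so lcm(s, lcm(n, lcm(f, b))) | e.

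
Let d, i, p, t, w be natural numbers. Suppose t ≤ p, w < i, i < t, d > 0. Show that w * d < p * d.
Because w < i and i < t, w < t. Since t ≤ p, w < p. d > 0, so w * d < p * d.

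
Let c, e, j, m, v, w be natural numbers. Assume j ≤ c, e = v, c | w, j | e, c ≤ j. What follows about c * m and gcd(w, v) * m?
c * m | gcd(w, v) * m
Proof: Since j ≤ c and c ≤ j, j = c. e = v and j | e, so j | v. Since j = c, c | v. Since c | w, c | gcd(w, v). Then c * m | gcd(w, v) * m.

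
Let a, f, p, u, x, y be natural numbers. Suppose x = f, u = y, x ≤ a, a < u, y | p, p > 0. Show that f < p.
x ≤ a and a < u, therefore x < u. u = y, so x < y. Since x = f, f < y. y | p and p > 0, therefore y ≤ p. From f < y, f < p.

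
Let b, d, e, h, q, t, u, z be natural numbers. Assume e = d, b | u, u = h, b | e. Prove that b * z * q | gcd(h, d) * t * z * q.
Because u = h and b | u, b | h. e = d and b | e, therefore b | d. Since b | h, b | gcd(h, d). Then b | gcd(h, d) * t. Then b * z | gcd(h, d) * t * z. Then b * z * q | gcd(h, d) * t * z * q.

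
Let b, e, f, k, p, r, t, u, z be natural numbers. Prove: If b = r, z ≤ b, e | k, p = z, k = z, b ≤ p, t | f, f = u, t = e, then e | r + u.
p = z and b ≤ p, hence b ≤ z. z ≤ b, so z = b. b = r, so z = r. k = z and e | k, hence e | z. z = r, so e | r. Because f = u and t | f, t | u. From t = e, e | u. From e | r, e | r + u.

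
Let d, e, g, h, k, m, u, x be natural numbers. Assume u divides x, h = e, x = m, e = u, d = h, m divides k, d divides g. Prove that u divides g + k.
h = e and e = u, so h = u. d = h and d divides g, so h divides g. h = u, so u divides g. From x = m and u divides x, u divides m. From m divides k, u divides k. Since u divides g, u divides g + k.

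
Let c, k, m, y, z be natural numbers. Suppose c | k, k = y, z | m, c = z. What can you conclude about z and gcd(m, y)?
z | gcd(m, y)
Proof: Since c = z and c | k, z | k. Since k = y, z | y. z | m, so z | gcd(m, y).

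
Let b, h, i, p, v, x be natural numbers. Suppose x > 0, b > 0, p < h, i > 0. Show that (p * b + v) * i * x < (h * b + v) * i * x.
Since p < h and b > 0, p * b < h * b. Then p * b + v < h * b + v. Since i > 0, (p * b + v) * i < (h * b + v) * i. x > 0, so (p * b + v) * i * x < (h * b + v) * i * x.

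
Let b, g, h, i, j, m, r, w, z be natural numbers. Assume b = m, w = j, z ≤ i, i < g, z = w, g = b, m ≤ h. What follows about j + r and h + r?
j + r < h + r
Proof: Because z = w and w = j, z = j. Since z ≤ i, j ≤ i. g = b and b = m, hence g = m. i < g, so i < m. Because m ≤ h, i < h. Since j ≤ i, j < h. Then j + r < h + r.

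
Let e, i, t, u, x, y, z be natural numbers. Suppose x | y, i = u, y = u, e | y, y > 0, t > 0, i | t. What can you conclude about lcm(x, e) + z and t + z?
lcm(x, e) + z ≤ t + z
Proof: x | y and e | y, so lcm(x, e) | y. Since y > 0, lcm(x, e) ≤ y. y = u, so lcm(x, e) ≤ u. i = u and i | t, so u | t. Since t > 0, u ≤ t. Because lcm(x, e) ≤ u, lcm(x, e) ≤ t. Then lcm(x, e) + z ≤ t + z.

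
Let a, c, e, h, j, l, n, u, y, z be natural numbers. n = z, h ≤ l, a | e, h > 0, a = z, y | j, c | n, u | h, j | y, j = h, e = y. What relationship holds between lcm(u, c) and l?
lcm(u, c) ≤ l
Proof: n = z and c | n, hence c | z. Since y | j and j | y, y = j. j = h, so y = h. e = y and a | e, thus a | y. Since a = z, z | y. Since y = h, z | h. From c | z, c | h. u | h, so lcm(u, c) | h. Since h > 0, lcm(u, c) ≤ h. Since h ≤ l, lcm(u, c) ≤ l.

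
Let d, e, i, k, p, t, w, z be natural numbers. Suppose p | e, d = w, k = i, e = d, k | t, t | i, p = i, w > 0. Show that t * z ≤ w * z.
Since k = i and k | t, i | t. t | i, so i = t. p = i, so p = t. e = d and p | e, so p | d. From d = w, p | w. Since w > 0, p ≤ w. Since p = t, t ≤ w. Then t * z ≤ w * z.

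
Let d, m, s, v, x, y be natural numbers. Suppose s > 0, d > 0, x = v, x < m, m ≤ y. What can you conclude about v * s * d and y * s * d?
v * s * d < y * s * d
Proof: x < m and m ≤ y, hence x < y. Since x = v, v < y. Since s > 0, v * s < y * s. Since d > 0, v * s * d < y * s * d.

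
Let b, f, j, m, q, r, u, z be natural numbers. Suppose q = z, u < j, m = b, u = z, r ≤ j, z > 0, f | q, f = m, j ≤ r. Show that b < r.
f = m and f | q, thus m | q. Since q = z, m | z. Because z > 0, m ≤ z. Because j ≤ r and r ≤ j, j = r. Because u = z and u < j, z < j. Since j = r, z < r. Since m ≤ z, m < r. Since m = b, b < r.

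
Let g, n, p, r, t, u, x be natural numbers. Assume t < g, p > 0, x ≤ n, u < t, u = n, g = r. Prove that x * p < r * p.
u = n and u < t, so n < t. Since g = r and t < g, t < r. Since n < t, n < r. x ≤ n, so x < r. Because p > 0, x * p < r * p.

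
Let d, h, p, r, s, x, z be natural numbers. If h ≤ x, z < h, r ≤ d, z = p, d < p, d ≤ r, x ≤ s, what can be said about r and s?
r < s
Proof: d ≤ r and r ≤ d, thus d = r. From z = p and z < h, p < h. From d < p, d < h. h ≤ x and x ≤ s, therefore h ≤ s. Since d < h, d < s. Since d = r, r < s.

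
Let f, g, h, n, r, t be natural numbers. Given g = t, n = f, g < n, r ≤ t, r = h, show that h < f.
Since r = h and r ≤ t, h ≤ t. n = f and g < n, therefore g < f. g = t, so t < f. Since h ≤ t, h < f.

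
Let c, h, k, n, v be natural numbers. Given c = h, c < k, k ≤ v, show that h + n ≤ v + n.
c = h and c < k, thus h < k. From k ≤ v, h < v. Then h + n < v + n. Then h + n ≤ v + n.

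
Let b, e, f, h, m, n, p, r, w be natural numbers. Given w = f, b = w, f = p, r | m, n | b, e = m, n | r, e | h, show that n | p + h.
From w = f and f = p, w = p. b = w and n | b, therefore n | w. Because w = p, n | p. n | r and r | m, so n | m. e = m and e | h, therefore m | h. Because n | m, n | h. Because n | p, n | p + h.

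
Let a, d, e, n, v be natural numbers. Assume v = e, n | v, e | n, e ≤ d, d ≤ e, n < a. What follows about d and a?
d < a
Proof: Since v = e and n | v, n | e. e | n, so n = e. Since e ≤ d and d ≤ e, e = d. Since n = e, n = d. Since n < a, d < a.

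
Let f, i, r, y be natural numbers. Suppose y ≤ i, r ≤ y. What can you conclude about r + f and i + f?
r + f ≤ i + f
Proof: r ≤ y and y ≤ i, therefore r ≤ i. Then r + f ≤ i + f.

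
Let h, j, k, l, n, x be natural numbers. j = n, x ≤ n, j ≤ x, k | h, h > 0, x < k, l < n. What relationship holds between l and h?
l < h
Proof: Because j = n and j ≤ x, n ≤ x. x ≤ n, so x = n. k | h and h > 0, thus k ≤ h. Since x < k, x < h. x = n, so n < h. Since l < n, l < h.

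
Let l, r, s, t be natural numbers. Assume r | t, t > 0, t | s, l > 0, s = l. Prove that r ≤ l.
r | t and t > 0, hence r ≤ t. s = l and t | s, thus t | l. l > 0, so t ≤ l. r ≤ t, so r ≤ l.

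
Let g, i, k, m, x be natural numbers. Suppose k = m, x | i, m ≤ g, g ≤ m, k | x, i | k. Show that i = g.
From k | x and x | i, k | i. Since i | k, i = k. k = m, so i = m. m ≤ g and g ≤ m, hence m = g. Since i = m, i = g.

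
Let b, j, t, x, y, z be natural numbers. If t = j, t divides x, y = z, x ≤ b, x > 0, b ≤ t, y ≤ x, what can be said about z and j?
z ≤ j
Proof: x ≤ b and b ≤ t, hence x ≤ t. From t divides x and x > 0, t ≤ x. Because x ≤ t, x = t. Since t = j, x = j. y ≤ x, so y ≤ j. Since y = z, z ≤ j.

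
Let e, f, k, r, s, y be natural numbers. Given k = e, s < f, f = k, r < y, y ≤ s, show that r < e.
Because f = k and k = e, f = e. From y ≤ s and s < f, y < f. Since r < y, r < f. Since f = e, r < e.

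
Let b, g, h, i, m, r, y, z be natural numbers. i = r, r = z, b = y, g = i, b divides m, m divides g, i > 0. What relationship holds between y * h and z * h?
y * h ≤ z * h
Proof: i = r and r = z, therefore i = z. b divides m and m divides g, therefore b divides g. Since g = i, b divides i. Since b = y, y divides i. Since i > 0, y ≤ i. From i = z, y ≤ z. By multiplying by a non-negative, y * h ≤ z * h.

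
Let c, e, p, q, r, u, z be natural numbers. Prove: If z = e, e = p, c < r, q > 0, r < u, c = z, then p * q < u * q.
Because z = e and e = p, z = p. c = z and c < r, hence z < r. Since r < u, z < u. z = p, so p < u. Combining with q > 0, by multiplying by a positive, p * q < u * q.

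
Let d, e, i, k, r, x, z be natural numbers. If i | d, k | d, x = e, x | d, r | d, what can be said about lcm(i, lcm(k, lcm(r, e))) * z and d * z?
lcm(i, lcm(k, lcm(r, e))) * z | d * z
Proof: x = e and x | d, so e | d. Since r | d, lcm(r, e) | d. k | d, so lcm(k, lcm(r, e)) | d. i | d, so lcm(i, lcm(k, lcm(r, e))) | d. Then lcm(i, lcm(k, lcm(r, e))) * z | d * z.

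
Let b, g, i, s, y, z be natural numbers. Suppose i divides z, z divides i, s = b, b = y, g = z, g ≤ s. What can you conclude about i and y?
i ≤ y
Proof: z divides i and i divides z, therefore z = i. g = z, so g = i. Since s = b and g ≤ s, g ≤ b. b = y, so g ≤ y. g = i, so i ≤ y.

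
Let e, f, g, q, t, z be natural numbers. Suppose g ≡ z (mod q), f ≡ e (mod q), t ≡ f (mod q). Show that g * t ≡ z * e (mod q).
Because t ≡ f (mod q) and f ≡ e (mod q), t ≡ e (mod q). g ≡ z (mod q), so g * t ≡ z * e (mod q).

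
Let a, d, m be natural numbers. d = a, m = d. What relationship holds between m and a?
m = a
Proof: m = d and d = a. By transitivity, m = a.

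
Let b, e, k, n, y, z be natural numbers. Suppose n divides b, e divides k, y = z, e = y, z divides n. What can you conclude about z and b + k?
z divides b + k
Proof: z divides n and n divides b, hence z divides b. e = y and e divides k, so y divides k. Since y = z, z divides k. z divides b, so z divides b + k.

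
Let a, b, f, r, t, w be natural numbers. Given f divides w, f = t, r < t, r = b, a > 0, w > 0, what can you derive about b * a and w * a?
b * a < w * a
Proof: From r = b and r < t, b < t. f = t and f divides w, thus t divides w. w > 0, so t ≤ w. Since b < t, b < w. Since a > 0, by multiplying by a positive, b * a < w * a.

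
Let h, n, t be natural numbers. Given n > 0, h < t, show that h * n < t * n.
From h < t and n > 0, by multiplying by a positive, h * n < t * n.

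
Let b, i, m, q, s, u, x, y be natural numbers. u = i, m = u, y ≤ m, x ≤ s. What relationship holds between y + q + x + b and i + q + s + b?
y + q + x + b ≤ i + q + s + b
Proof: Since m = u and y ≤ m, y ≤ u. Since u = i, y ≤ i. Then y + q ≤ i + q. Since x ≤ s, y + q + x ≤ i + q + s. Then y + q + x + b ≤ i + q + s + b.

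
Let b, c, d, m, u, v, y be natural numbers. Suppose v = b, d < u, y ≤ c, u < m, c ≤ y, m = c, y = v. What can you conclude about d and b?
d < b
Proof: c ≤ y and y ≤ c, thus c = y. y = v, so c = v. v = b, so c = b. d < u and u < m, so d < m. Since m = c, d < c. Since c = b, d < b.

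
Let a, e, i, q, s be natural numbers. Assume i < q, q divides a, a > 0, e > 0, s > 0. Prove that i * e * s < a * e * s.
q divides a and a > 0, hence q ≤ a. From i < q, i < a. Since e > 0, by multiplying by a positive, i * e < a * e. Combining with s > 0, by multiplying by a positive, i * e * s < a * e * s.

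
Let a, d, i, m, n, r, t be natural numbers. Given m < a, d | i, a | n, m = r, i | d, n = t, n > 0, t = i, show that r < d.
Since n = t and t = i, n = i. i | d and d | i, thus i = d. Since n = i, n = d. m = r and m < a, hence r < a. Because a | n and n > 0, a ≤ n. Because r < a, r < n. n = d, so r < d.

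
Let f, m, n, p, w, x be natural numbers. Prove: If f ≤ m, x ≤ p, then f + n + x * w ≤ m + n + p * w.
Because f ≤ m, f + n ≤ m + n. Because x ≤ p, by multiplying by a non-negative, x * w ≤ p * w. f + n ≤ m + n, so f + n + x * w ≤ m + n + p * w.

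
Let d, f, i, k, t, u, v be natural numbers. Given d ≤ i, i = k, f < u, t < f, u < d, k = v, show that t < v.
Because f < u and u < d, f < d. i = k and k = v, thus i = v. From d ≤ i, d ≤ v. Since f < d, f < v. t < f, so t < v.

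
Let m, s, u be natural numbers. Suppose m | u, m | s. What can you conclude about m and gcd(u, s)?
m | gcd(u, s)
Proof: m | u and m | s. Because common divisors divide the gcd, m | gcd(u, s).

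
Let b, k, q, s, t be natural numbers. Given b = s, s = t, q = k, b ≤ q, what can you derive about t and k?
t ≤ k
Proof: From b = s and s = t, b = t. From q = k and b ≤ q, b ≤ k. Since b = t, t ≤ k.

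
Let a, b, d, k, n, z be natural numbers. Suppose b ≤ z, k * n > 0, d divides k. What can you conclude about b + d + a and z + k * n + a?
b + d + a ≤ z + k * n + a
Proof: d divides k, so d divides k * n. k * n > 0, so d ≤ k * n. Since b ≤ z, b + d ≤ z + k * n. Then b + d + a ≤ z + k * n + a.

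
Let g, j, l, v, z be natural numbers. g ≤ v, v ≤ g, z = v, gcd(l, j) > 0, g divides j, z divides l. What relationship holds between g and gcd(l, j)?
g ≤ gcd(l, j)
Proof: v ≤ g and g ≤ v, therefore v = g. Since z = v, z = g. z divides l, so g divides l. From g divides j, g divides gcd(l, j). gcd(l, j) > 0, so g ≤ gcd(l, j).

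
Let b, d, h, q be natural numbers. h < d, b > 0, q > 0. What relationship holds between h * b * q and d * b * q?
h * b * q < d * b * q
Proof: h < d and b > 0. By multiplying by a positive, h * b < d * b. Since q > 0, by multiplying by a positive, h * b * q < d * b * q.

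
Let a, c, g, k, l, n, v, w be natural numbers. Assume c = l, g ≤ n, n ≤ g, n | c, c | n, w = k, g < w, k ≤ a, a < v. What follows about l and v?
l < v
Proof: g ≤ n and n ≤ g, hence g = n. From n | c and c | n, n = c. g = n, so g = c. w = k and g < w, therefore g < k. Since g = c, c < k. c = l, so l < k. From k ≤ a and a < v, k < v. l < k, so l < v.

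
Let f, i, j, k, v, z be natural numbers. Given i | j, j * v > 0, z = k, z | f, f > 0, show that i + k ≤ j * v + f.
i | j, thus i | j * v. From j * v > 0, i ≤ j * v. Because z = k and z | f, k | f. Since f > 0, k ≤ f. i ≤ j * v, so i + k ≤ j * v + f.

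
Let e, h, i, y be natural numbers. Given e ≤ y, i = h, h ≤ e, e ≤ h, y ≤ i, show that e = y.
h ≤ e and e ≤ h, so h = e. i = h, so i = e. Since y ≤ i, y ≤ e. Since e ≤ y, e = y.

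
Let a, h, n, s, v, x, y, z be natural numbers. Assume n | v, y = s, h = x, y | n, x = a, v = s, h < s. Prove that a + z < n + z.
y = s and y | n, so s | n. From v = s and n | v, n | s. Since s | n, s = n. h = x and x = a, therefore h = a. h < s, so a < s. s = n, so a < n. Then a + z < n + z.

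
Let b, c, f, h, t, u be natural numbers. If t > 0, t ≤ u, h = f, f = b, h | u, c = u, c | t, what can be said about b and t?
b | t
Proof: From h = f and f = b, h = b. c = u and c | t, thus u | t. t > 0, so u ≤ t. Since t ≤ u, u = t. From h | u, h | t. Since h = b, b | t.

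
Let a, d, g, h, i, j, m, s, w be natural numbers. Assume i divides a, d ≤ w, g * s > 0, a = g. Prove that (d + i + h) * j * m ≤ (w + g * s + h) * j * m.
a = g and i divides a, therefore i divides g. Then i divides g * s. g * s > 0, so i ≤ g * s. d ≤ w, so d + i ≤ w + g * s. Then d + i + h ≤ w + g * s + h. By multiplying by a non-negative, (d + i + h) * j ≤ (w + g * s + h) * j. By multiplying by a non-negative, (d + i + h) * j * m ≤ (w + g * s + h) * j * m.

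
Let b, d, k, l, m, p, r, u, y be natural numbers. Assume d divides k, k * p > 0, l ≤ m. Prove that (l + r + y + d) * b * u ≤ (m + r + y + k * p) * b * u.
l ≤ m, so l + r ≤ m + r. Then l + r + y ≤ m + r + y. From d divides k, d divides k * p. k * p > 0, so d ≤ k * p. l + r + y ≤ m + r + y, so l + r + y + d ≤ m + r + y + k * p. By multiplying by a non-negative, (l + r + y + d) * b ≤ (m + r + y + k * p) * b. By multiplying by a non-negative, (l + r + y + d) * b * u ≤ (m + r + y + k * p) * b * u.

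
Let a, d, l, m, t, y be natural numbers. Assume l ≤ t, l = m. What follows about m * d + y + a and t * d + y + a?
m * d + y + a ≤ t * d + y + a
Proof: l = m and l ≤ t, hence m ≤ t. Then m * d ≤ t * d. Then m * d + y ≤ t * d + y. Then m * d + y + a ≤ t * d + y + a.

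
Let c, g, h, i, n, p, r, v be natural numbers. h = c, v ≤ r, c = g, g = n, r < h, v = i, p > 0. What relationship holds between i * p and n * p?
i * p < n * p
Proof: v = i and v ≤ r, hence i ≤ r. From c = g and g = n, c = n. h = c and r < h, thus r < c. Since c = n, r < n. i ≤ r, so i < n. p > 0, so i * p < n * p.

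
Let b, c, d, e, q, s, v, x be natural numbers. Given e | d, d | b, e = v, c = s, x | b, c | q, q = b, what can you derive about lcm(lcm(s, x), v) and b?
lcm(lcm(s, x), v) | b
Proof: c = s and c | q, so s | q. Since q = b, s | b. Since x | b, lcm(s, x) | b. Because e | d and d | b, e | b. e = v, so v | b. lcm(s, x) | b, so lcm(lcm(s, x), v) | b.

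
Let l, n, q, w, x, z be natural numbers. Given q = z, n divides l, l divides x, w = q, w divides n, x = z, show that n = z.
x = z and l divides x, so l divides z. Since n divides l, n divides z. Because w = q and q = z, w = z. Since w divides n, z divides n. Because n divides z, n = z.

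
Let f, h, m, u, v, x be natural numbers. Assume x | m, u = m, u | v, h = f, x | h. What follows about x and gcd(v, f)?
x | gcd(v, f)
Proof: Since u = m and u | v, m | v. From x | m, x | v. Since h = f and x | h, x | f. x | v, so x | gcd(v, f).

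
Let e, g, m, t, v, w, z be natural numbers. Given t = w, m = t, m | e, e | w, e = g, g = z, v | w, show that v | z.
Since m = t and m | e, t | e. Since t = w, w | e. e | w, so w = e. e = g, so w = g. Since g = z, w = z. v | w, so v | z.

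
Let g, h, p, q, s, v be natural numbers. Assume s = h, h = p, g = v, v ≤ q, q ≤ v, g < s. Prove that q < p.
Because s = h and h = p, s = p. v ≤ q and q ≤ v, thus v = q. g = v, so g = q. Since g < s, q < s. Since s = p, q < p.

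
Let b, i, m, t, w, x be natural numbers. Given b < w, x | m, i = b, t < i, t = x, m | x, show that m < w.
Because x | m and m | x, x = m. t = x and t < i, thus x < i. x = m, so m < i. i = b, so m < b. Since b < w, m < w.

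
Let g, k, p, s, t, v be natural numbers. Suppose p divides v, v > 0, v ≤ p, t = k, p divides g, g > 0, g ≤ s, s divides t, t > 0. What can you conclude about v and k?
v ≤ k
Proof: p divides v and v > 0, hence p ≤ v. Since v ≤ p, p = v. p divides g and g > 0, hence p ≤ g. Because g ≤ s, p ≤ s. Because s divides t and t > 0, s ≤ t. Since p ≤ s, p ≤ t. Since t = k, p ≤ k. Since p = v, v ≤ k.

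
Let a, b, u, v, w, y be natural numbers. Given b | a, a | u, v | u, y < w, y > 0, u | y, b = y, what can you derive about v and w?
v < w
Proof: b | a and a | u, so b | u. Since b = y, y | u. Since u | y, u = y. v | u, so v | y. y > 0, so v ≤ y. y < w, so v < w.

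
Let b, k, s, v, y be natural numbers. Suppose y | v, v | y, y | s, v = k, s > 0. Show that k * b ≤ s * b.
y | v and v | y, therefore y = v. Since v = k, y = k. Because y | s and s > 0, y ≤ s. From y = k, k ≤ s. Then k * b ≤ s * b.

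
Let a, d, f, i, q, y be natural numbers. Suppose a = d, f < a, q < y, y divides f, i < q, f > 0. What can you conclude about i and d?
i < d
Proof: Because i < q and q < y, i < y. y divides f and f > 0, so y ≤ f. i < y, so i < f. a = d and f < a, so f < d. Because i < f, i < d.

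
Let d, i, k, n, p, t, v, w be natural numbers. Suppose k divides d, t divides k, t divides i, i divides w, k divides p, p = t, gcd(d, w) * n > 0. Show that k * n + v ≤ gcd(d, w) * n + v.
p = t and k divides p, thus k divides t. Since t divides k, t = k. From t divides i and i divides w, t divides w. Since t = k, k divides w. k divides d, so k divides gcd(d, w). Then k * n divides gcd(d, w) * n. Since gcd(d, w) * n > 0, k * n ≤ gcd(d, w) * n. Then k * n + v ≤ gcd(d, w) * n + v.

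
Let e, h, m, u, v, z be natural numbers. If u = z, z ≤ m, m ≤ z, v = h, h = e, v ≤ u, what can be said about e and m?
e ≤ m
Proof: From z ≤ m and m ≤ z, z = m. u = z, so u = m. Since v = h and h = e, v = e. Since v ≤ u, e ≤ u. Since u = m, e ≤ m.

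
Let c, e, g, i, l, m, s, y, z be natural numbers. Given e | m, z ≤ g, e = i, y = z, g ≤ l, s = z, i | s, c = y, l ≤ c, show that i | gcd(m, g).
Because e = i and e | m, i | m. c = y and l ≤ c, so l ≤ y. Since g ≤ l, g ≤ y. y = z, so g ≤ z. Since z ≤ g, z = g. s = z, so s = g. Since i | s, i | g. Since i | m, i | gcd(m, g).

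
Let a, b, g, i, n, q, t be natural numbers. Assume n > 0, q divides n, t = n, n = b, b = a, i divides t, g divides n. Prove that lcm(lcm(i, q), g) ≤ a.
Because n = b and b = a, n = a. Because t = n and i divides t, i divides n. q divides n, so lcm(i, q) divides n. Since g divides n, lcm(lcm(i, q), g) divides n. Because n > 0, lcm(lcm(i, q), g) ≤ n. n = a, so lcm(lcm(i, q), g) ≤ a.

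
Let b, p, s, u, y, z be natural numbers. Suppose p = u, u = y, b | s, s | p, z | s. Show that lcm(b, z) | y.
b | s and z | s, thus lcm(b, z) | s. p = u and u = y, therefore p = y. From s | p, s | y. Since lcm(b, z) | s, lcm(b, z) | y.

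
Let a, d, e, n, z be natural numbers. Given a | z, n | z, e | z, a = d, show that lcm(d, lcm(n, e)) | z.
a = d and a | z, thus d | z. n | z and e | z, thus lcm(n, e) | z. Because d | z, lcm(d, lcm(n, e)) | z.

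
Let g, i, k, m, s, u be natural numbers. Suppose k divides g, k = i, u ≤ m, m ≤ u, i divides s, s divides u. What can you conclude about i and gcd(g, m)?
i divides gcd(g, m)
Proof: From k = i and k divides g, i divides g. u ≤ m and m ≤ u, so u = m. Since i divides s and s divides u, i divides u. Since u = m, i divides m. i divides g, so i divides gcd(g, m).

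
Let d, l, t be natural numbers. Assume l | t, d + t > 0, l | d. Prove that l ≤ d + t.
l | d and l | t, hence l | d + t. d + t > 0, so l ≤ d + t.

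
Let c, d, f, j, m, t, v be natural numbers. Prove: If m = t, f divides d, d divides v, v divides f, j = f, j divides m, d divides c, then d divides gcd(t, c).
From d divides v and v divides f, d divides f. f divides d, so f = d. j = f and j divides m, thus f divides m. Since f = d, d divides m. Because m = t, d divides t. d divides c, so d divides gcd(t, c).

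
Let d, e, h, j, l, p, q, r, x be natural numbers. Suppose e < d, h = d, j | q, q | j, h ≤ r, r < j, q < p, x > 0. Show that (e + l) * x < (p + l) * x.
j | q and q | j, thus j = q. Because h ≤ r and r < j, h < j. j = q, so h < q. Because h = d, d < q. q < p, so d < p. e < d, so e < p. Then e + l < p + l. x > 0, so (e + l) * x < (p + l) * x.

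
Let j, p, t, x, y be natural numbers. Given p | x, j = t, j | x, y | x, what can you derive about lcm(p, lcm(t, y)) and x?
lcm(p, lcm(t, y)) | x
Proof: From j = t and j | x, t | x. Since y | x, lcm(t, y) | x. p | x, so lcm(p, lcm(t, y)) | x.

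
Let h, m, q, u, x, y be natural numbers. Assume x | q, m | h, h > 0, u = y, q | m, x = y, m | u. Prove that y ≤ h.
Since u = y and m | u, m | y. x | q and q | m, therefore x | m. Since x = y, y | m. m | y, so m = y. Since m | h and h > 0, m ≤ h. Since m = y, y ≤ h.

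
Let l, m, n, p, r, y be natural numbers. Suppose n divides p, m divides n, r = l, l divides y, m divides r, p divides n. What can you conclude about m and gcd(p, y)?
m divides gcd(p, y)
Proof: n divides p and p divides n, so n = p. m divides n, so m divides p. r = l and m divides r, so m divides l. Because l divides y, m divides y. m divides p, so m divides gcd(p, y).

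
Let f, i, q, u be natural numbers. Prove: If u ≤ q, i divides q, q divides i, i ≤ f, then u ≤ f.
i divides q and q divides i, hence i = q. i ≤ f, so q ≤ f. Since u ≤ q, u ≤ f.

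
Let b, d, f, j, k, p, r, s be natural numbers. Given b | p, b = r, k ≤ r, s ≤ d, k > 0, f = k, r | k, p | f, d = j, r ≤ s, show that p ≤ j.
Since b = r and b | p, r | p. r | k and k > 0, hence r ≤ k. Since k ≤ r, k = r. f = k, so f = r. p | f, so p | r. r | p, so r = p. r ≤ s and s ≤ d, therefore r ≤ d. From r = p, p ≤ d. d = j, so p ≤ j.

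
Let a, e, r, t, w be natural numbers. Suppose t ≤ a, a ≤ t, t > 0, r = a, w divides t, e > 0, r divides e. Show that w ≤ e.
From w divides t and t > 0, w ≤ t. a ≤ t and t ≤ a, thus a = t. Since r = a, r = t. r divides e and e > 0, so r ≤ e. From r = t, t ≤ e. Since w ≤ t, w ≤ e.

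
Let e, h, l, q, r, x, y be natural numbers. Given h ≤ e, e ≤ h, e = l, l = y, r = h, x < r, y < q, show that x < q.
Because h ≤ e and e ≤ h, h = e. Since e = l, h = l. l = y, so h = y. Since r = h and x < r, x < h. Since h = y, x < y. Because y < q, x < q.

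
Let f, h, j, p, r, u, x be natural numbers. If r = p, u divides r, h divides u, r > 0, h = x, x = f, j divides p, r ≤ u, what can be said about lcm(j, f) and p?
lcm(j, f) divides p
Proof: u divides r and r > 0, so u ≤ r. Since r ≤ u, u = r. r = p, so u = p. h = x and x = f, thus h = f. Since h divides u, f divides u. From u = p, f divides p. From j divides p, lcm(j, f) divides p.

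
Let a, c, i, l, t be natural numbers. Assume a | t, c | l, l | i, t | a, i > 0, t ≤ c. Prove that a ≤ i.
Because t | a and a | t, t = a. From c | l and l | i, c | i. From i > 0, c ≤ i. t ≤ c, so t ≤ i. t = a, so a ≤ i.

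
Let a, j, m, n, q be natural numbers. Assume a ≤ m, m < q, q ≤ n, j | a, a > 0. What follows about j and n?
j < n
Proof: Because j | a and a > 0, j ≤ a. Since a ≤ m, j ≤ m. m < q, so j < q. Since q ≤ n, j < n.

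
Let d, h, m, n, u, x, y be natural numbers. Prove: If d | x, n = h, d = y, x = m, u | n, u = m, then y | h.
x = m and d | x, therefore d | m. u = m and u | n, so m | n. Since d | m, d | n. Since n = h, d | h. Since d = y, y | h.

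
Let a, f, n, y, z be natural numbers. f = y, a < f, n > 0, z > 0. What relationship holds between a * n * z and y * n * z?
a * n * z < y * n * z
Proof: f = y and a < f, thus a < y. Using n > 0, by multiplying by a positive, a * n < y * n. Since z > 0, by multiplying by a positive, a * n * z < y * n * z.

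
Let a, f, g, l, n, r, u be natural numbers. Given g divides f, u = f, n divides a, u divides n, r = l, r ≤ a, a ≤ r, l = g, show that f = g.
r = l and l = g, therefore r = g. Since a ≤ r and r ≤ a, a = r. Because u divides n and n divides a, u divides a. Since a = r, u divides r. Since u = f, f divides r. r = g, so f divides g. g divides f, so f = g.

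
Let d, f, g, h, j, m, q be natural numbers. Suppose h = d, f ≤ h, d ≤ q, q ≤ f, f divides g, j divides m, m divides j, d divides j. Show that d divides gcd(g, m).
Because h = d and f ≤ h, f ≤ d. d ≤ q and q ≤ f, therefore d ≤ f. Because f ≤ d, f = d. Since f divides g, d divides g. j divides m and m divides j, so j = m. d divides j, so d divides m. Since d divides g, d divides gcd(g, m).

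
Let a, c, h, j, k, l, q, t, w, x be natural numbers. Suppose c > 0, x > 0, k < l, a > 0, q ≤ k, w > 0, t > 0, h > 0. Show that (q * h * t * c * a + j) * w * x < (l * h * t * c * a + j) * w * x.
From q ≤ k and k < l, q < l. Since h > 0, q * h < l * h. t > 0, so q * h * t < l * h * t. From c > 0, q * h * t * c < l * h * t * c. a > 0, so q * h * t * c * a < l * h * t * c * a. Then q * h * t * c * a + j < l * h * t * c * a + j. w > 0, so (q * h * t * c * a + j) * w < (l * h * t * c * a + j) * w. Since x > 0, (q * h * t * c * a + j) * w * x < (l * h * t * c * a + j) * w * x.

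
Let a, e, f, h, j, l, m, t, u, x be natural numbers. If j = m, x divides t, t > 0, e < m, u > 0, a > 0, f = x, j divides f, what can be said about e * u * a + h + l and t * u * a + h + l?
e * u * a + h + l < t * u * a + h + l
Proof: f = x and j divides f, so j divides x. Since j = m, m divides x. Since x divides t, m divides t. Since t > 0, m ≤ t. Since e < m, e < t. Since u > 0, by multiplying by a positive, e * u < t * u. Using a > 0, by multiplying by a positive, e * u * a < t * u * a. Then e * u * a + h < t * u * a + h. Then e * u * a + h + l < t * u * a + h + l.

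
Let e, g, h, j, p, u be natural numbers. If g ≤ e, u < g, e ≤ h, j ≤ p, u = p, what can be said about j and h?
j < h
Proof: u = p and u < g, so p < g. j ≤ p, so j < g. g ≤ e, so j < e. Since e ≤ h, j < h.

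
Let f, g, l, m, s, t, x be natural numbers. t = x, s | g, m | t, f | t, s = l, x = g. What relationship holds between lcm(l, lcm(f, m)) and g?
lcm(l, lcm(f, m)) | g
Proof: s = l and s | g, hence l | g. t = x and x = g, therefore t = g. From f | t and m | t, lcm(f, m) | t. Since t = g, lcm(f, m) | g. Since l | g, lcm(l, lcm(f, m)) | g.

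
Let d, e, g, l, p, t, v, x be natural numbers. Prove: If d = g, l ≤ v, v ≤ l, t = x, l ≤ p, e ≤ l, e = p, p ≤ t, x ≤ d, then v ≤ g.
From e = p and e ≤ l, p ≤ l. Since l ≤ p, p = l. From l ≤ v and v ≤ l, l = v. p = l, so p = v. From t = x and p ≤ t, p ≤ x. x ≤ d, so p ≤ d. d = g, so p ≤ g. Since p = v, v ≤ g.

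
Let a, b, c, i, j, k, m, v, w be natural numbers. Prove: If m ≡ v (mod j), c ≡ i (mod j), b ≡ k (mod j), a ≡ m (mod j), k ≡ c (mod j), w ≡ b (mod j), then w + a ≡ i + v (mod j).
w ≡ b (mod j) and b ≡ k (mod j), so w ≡ k (mod j). k ≡ c (mod j), so w ≡ c (mod j). Since c ≡ i (mod j), w ≡ i (mod j). a ≡ m (mod j) and m ≡ v (mod j), therefore a ≡ v (mod j). Since w ≡ i (mod j), by adding congruences, w + a ≡ i + v (mod j).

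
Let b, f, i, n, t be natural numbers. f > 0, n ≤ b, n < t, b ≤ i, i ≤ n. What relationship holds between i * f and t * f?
i * f < t * f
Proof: n ≤ b and b ≤ i, hence n ≤ i. Since i ≤ n, n = i. n < t, so i < t. Combined with f > 0, by multiplying by a positive, i * f < t * f.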